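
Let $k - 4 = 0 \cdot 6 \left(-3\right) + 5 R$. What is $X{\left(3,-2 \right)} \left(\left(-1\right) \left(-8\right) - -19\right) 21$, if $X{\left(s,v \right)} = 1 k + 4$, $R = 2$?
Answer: $10206$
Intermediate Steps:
$k = 14$ ($k = 4 + \left(0 \cdot 6 \left(-3\right) + 5 \cdot 2\right) = 4 + \left(0 \left(-3\right) + 10\right) = 4 + \left(0 + 10\right) = 4 + 10 = 14$)
$X{\left(s,v \right)} = 18$ ($X{\left(s,v \right)} = 1 \cdot 14 + 4 = 14 + 4 = 18$)
$X{\left(3,-2 \right)} \left(\left(-1\right) \left(-8\right) - -19\right) 21 = 18 \left(\left(-1\right) \left(-8\right) - -19\right) 21 = 18 \left(8 + 19\right) 21 = 18 \cdot 27 \cdot 21 = 486 \cdot 21 = 10206$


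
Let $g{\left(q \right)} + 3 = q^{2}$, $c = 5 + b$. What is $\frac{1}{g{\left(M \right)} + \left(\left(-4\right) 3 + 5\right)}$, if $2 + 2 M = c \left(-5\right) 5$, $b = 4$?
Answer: $\frac{4}{51489} \approx 7.7687 \cdot 10^{-5}$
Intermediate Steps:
$c = 9$ ($c = 5 + 4 = 9$)
$M = - \frac{227}{2}$ ($M = -1 + \frac{9 \left(-5\right) 5}{2} = -1 + \frac{\left(-45\right) 5}{2} = -1 + \frac{1}{2} \left(-225\right) = -1 - \frac{225}{2} = - \frac{227}{2} \approx -113.5$)
$g{\left(q \right)} = -3 + q^{2}$
$\frac{1}{g{\left(M \right)} + \left(\left(-4\right) 3 + 5\right)} = \frac{1}{\left(-3 + \left(- \frac{227}{2}\right)^{2}\right) + \left(\left(-4\right) 3 + 5\right)} = \frac{1}{\left(-3 + \frac{51529}{4}\right) + \left(-12 + 5\right)} = \frac{1}{\frac{51517}{4} - 7} = \frac{1}{\frac{51489}{4}} = \frac{4}{51489}$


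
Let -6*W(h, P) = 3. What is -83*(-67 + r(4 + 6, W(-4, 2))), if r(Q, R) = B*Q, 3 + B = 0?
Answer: 8051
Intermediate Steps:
B = -3 (B = -3 + 0 = -3)
W(h, P) = -½ (W(h, P) = -⅙*3 = -½)
r(Q, R) = -3*Q
-83*(-67 + r(4 + 6, W(-4, 2))) = -83*(-67 - 3*(4 + 6)) = -83*(-67 - 3*10) = -83*(-67 - 30) = -83*(-97) = 8051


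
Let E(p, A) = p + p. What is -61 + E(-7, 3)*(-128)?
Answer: 1731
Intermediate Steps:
E(p, A) = 2*p
-61 + E(-7, 3)*(-128) = -61 + (2*(-7))*(-128) = -61 - 14*(-128) = -61 + 1792 = 1731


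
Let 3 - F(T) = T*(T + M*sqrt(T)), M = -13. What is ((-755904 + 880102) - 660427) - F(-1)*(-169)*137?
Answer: -489923 - 300989*I ≈ -4.8992e+5 - 3.0099e+5*I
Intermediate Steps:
F(T) = 3 - T*(T - 13*sqrt(T))
((-755904 + 880102) - 660427) - F(-1)*(-169)*137 = ((-755904 + 880102) - 660427) - (3 - 1*(-1)**2 + 13*(-1)**(3/2))*(-169)*137 = (124198 - 660427) - (3 - 1*1 + 13*(-I))*(-169)*137 = -536229 - (3 - 1 - 13*I)*(-169)*137 = -536229 - (2 - 13*I)*(-169)*137 = -536229 - (-338 + 2197*I)*137 = -536229 - (-46306 + 300989*I) = -536229 + (46306 - 300989*I) = -489923 - 300989*I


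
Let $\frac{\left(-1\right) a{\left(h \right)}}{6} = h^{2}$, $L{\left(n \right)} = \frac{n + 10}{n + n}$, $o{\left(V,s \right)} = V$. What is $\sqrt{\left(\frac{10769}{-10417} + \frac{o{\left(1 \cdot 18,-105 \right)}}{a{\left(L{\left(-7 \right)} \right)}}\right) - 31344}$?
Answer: $\frac{i \sqrt{253521899373}}{2841} \approx 177.23 i$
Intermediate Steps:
$L{\left(n \right)} = \frac{10 + n}{2 n}$
$a{\left(h \right)} = - 6 h^{2}$
$\sqrt{\left(\frac{10769}{-10417} + \frac{o{\left(1 \cdot 18,-105 \right)}}{a{\left(L{\left(-7 \right)} \right)}}\right) - 31344} = \sqrt{\left(\frac{10769}{-10417} + \frac{1 \cdot 18}{\left(-6\right) \left(\frac{10 - 7}{2 \left(-7\right)}\right)^{2}}\right) - 31344} = \sqrt{\left(10769 \left(- \frac{1}{10417}\right) + \frac{18}{\left(-6\right) \left(\frac{1}{2} \left(- \frac{1}{7}\right) 3\right)^{2}}\right) - 31344} = \sqrt{\left(- \frac{979}{947} + \frac{18}{\left(-6\right) \left(- \frac{3}{14}\right)^{2}}\right) - 31344} = \sqrt{\left(- \frac{979}{947} + \frac{18}{\left(-6\right) \frac{9}{196}}\right) - 31344} = \sqrt{\left(- \frac{979}{947} + \frac{18}{- \frac{27}{98}}\right) - 31344} = \sqrt{\left(- \frac{979}{947} + 18 \left(- \frac{98}{27}\right)\right) - 31344} = \sqrt{\left(- \frac{979}{947} - \frac{196}{3}\right) - 31344} = \sqrt{- \frac{188549}{2841} - 31344} = \sqrt{- \frac{89236853}{2841}} = \frac{i \sqrt{253521899373}}{2841}$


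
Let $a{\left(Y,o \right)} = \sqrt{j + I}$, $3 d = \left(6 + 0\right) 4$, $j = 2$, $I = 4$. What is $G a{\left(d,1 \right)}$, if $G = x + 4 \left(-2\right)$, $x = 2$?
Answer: $- 6 \sqrt{6} \approx -14.697$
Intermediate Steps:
$d = 8$ ($d = \frac{\left(6 + 0\right) 4}{3} = \frac{6 \cdot 4}{3} = \frac{1}{3} \cdot 24 = 8$)
$a{\left(Y,o \right)} = \sqrt{6}$ ($a{\left(Y,o \right)} = \sqrt{2 + 4} = \sqrt{6}$)
$G = -6$ ($G = 2 + 4 \left(-2\right) = 2 - 8 = -6$)
$G a{\left(d,1 \right)} = - 6 \sqrt{6}$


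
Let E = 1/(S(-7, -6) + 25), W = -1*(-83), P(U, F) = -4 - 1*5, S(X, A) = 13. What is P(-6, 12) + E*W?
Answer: -259/38 ≈ -6.8158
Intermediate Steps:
P(U, F) = -9 (P(U, F) = -4 - 5 = -9)
W = 83
E = 1/38 (E = 1/(13 + 25) = 1/38 ≈ 0.026316)
P(-6, 12) + E*W = -9 + (1/38)*83 = -9 + 83/38 = -259/38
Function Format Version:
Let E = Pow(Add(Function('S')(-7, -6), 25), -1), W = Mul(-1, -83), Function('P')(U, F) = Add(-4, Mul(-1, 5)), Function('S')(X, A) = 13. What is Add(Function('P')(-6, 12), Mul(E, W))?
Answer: Rational(-259, 38) ≈ -6.8158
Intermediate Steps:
Function('P')(U, F) = -9 (Function('P')(U, F) = Add(-4, -5) = -9)
W = 83
E = Rational(1, 38) (E = Pow(Add(13, 25), -1) = Pow(38, -1) = Rational(1, 38) ≈ 0.026316)
Add(Function('P')(-6, 12), Mul(E, W)) = Add(-9, Mul(Rational(1, 38), 83)) = Add(-9, Rational(83, 38)) = Rational(-259, 38)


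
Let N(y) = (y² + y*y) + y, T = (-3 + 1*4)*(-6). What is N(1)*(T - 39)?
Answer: -135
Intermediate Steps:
T = -6 (T = (-3 + 4)*(-6) = 1*(-6) = -6)
N(y) = y + 2*y² (N(y) = (y² + y²) + y = 2*y² + y = y + 2*y²)
N(1)*(T - 39) = (1*(1 + 2*1))*(-6 - 39) = (1*(1 + 2))*(-45) = (1*3)*(-45) = 3*(-45) = -135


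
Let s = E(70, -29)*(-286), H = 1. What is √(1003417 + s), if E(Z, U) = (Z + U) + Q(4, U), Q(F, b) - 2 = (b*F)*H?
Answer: √1024295 ≈ 1012.1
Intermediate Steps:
Q(F, b) = 2 + F*b (Q(F, b) = 2 + (b*F)*1 = 2 + (F*b)*1 = 2 + F*b)
E(Z, U) = 2 + Z + 5*U (E(Z, U) = (Z + U) + (2 + 4*U) = (U + Z) + (2 + 4*U) = 2 + Z + 5*U)
s = 20878 (s = (2 + 70 + 5*(-29))*(-286) = (2 + 70 - 145)*(-286) = -73*(-286) = 20878)
√(1003417 + s) = √(1003417 + 20878) = √1024295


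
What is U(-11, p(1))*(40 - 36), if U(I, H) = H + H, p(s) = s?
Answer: 8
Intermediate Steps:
U(I, H) = 2*H
U(-11, p(1))*(40 - 36) = (2*1)*(40 - 36) = 2*4 = 8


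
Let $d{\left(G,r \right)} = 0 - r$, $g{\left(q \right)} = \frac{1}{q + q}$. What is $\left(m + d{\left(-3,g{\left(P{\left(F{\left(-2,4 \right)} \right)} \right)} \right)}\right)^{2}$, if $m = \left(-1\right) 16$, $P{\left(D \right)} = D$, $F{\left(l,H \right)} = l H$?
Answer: $\frac{65025}{256} \approx 254.0$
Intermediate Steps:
$F{\left(l,H \right)} = H l$
$m = -16$
$g{\left(q \right)} = \frac{1}{2 q}$
$d{\left(G,r \right)} = - r$
$\left(m + d{\left(-3,g{\left(P{\left(F{\left(-2,4 \right)} \right)} \right)} \right)}\right)^{2} = \left(-16 - \frac{1}{2 \cdot 4 \left(-2\right)}\right)^{2} = \left(-16 - \frac{1}{2 \left(-8\right)}\right)^{2} = \left(-16 - \frac{1}{2} \left(- \frac{1}{8}\right)\right)^{2} = \left(-16 - - \frac{1}{16}\right)^{2} = \left(-16 + \frac{1}{16}\right)^{2} = \left(- \frac{255}{16}\right)^{2} = \frac{65025}{256}$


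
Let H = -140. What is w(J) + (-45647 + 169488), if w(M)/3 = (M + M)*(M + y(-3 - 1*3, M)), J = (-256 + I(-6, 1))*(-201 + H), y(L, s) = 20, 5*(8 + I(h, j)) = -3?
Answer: 1221453820519/25 ≈ 4.8858e+10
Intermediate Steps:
I(h, j) = -43/5 (I(h, j) = -8 + (⅕)*(-3) = -8 - ⅗ = -43/5)
J = 451143/5 (J = (-256 - 43/5)*(-201 - 140) = -1323/5*(-341) = 451143/5 ≈ 90229.)
w(M) = 6*M*(20 + M) (w(M) = 3*((M + M)*(M + 20)) = 3*((2*M)*(20 + M)) = 3*(2*M*(20 + M)) = 6*M*(20 + M))
w(J) + (-45647 + 169488) = 6*(451143/5)*(20 + 451143/5) + (-45647 + 169488) = 6*(451143/5)*(451243/5) + 123841 = 1221450724494/25 + 123841 = 1221453820519/25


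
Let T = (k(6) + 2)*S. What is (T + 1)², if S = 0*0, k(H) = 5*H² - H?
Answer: 1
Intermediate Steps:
k(H) = -H + 5*H²
S = 0
T = 0 (T = (6*(-1 + 5*6) + 2)*0 = (6*(-1 + 30) + 2)*0 = (6*29 + 2)*0 = (174 + 2)*0 = 176*0 = 0)
(T + 1)² = (0 + 1)² = 1² = 1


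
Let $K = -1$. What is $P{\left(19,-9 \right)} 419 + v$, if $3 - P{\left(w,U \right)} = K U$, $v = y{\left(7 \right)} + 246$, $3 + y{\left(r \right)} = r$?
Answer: $-2264$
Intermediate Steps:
$y{\left(r \right)} = -3 + r$
$v = 250$ ($v = \left(-3 + 7\right) + 246 = 4 + 246 = 250$)
$P{\left(w,U \right)} = 3 + U$ ($P{\left(w,U \right)} = 3 - - U = 3 + U$)
$P{\left(19,-9 \right)} 419 + v = \left(3 - 9\right) 419 + 250 = \left(-6\right) 419 + 250 = -2514 + 250 = -2264$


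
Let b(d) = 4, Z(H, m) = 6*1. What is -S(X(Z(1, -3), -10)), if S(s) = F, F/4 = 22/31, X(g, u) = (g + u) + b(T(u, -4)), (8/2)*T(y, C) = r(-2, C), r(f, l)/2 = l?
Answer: -88/31 ≈ -2.8387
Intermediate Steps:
r(f, l) = 2*l
T(y, C) = C/2 (T(y, C) = (2*C)/4 = C/2)
Z(H, m) = 6
X(g, u) = 4 + g + u (X(g, u) = (g + u) + 4 = 4 + g + u)
F = 88/31 (F = 4*(22/31) = 88/31 ≈ 2.8387)
S(s) = 88/31
-S(X(Z(1, -3), -10)) = -1*88/31 = -88/31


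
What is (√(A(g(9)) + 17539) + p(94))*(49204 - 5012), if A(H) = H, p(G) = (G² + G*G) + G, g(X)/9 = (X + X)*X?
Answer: 785115072 + 486112*√157 ≈ 7.9121e+8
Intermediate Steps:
g(X) = 18*X² (g(X) = 9*((X + X)*X) = 9*((2*X)*X) = 9*(2*X²) = 18*X²)
p(G) = G + 2*G² (p(G) = (G² + G²) + G = 2*G² + G = G + 2*G²)
(√(A(g(9)) + 17539) + p(94))*(49204 - 5012) = (√(18*9² + 17539) + 94*(1 + 2*94))*(49204 - 5012) = (√(18*81 + 17539) + 94*(1 + 188))*44192 = (√(1458 + 17539) + 94*189)*44192 = (√18997 + 17766)*44192 = (11*√157 + 17766)*44192 = (17766 + 11*√157)*44192 = 785115072 + 486112*√157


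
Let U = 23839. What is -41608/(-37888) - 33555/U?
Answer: -34929841/112901504 ≈ -0.30938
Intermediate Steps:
-41608/(-37888) - 33555/U = -41608/(-37888) - 33555/23839 = -41608*(-1/37888) - 33555*1/23839 = 5201/4736 - 33555/23839 = -34929841/112901504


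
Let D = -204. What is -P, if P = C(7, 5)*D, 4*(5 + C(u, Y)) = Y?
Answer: -765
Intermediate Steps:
C(u, Y) = -5 + Y/4
P = 765 (P = (-5 + (¼)*5)*(-204) = (-5 + 5/4)*(-204) = -15/4*(-204) = 765)
-P = -1*765 = -765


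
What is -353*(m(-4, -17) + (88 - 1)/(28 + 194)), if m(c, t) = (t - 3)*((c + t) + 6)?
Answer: -7846837/74 ≈ -1.0604e+5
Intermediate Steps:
m(c, t) = (-3 + t)*(6 + c + t)
-353*(m(-4, -17) + (88 - 1)/(28 + 194)) = -353*((-18 + (-17)² - 3*(-4) + 3*(-17) - 4*(-17)) + (88 - 1)/(28 + 194)) = -353*((-18 + 289 + 12 - 51 + 68) + 87/222) = -353*(300 + 87*(1/222)) = -353*(300 + 29/74) = -353*22229/74 = -7846837/74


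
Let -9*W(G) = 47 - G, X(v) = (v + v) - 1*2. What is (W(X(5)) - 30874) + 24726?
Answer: -18457/3 ≈ -6152.3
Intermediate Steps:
X(v) = -2 + 2*v (X(v) = 2*v - 2 = -2 + 2*v)
W(G) = -47/9 + G/9 (W(G) = -(47 - G)/9 = -47/9 + G/9)
(W(X(5)) - 30874) + 24726 = ((-47/9 + (-2 + 2*5)/9) - 30874) + 24726 = ((-47/9 + (-2 + 10)/9) - 30874) + 24726 = ((-47/9 + (⅑)*8) - 30874) + 24726 = ((-47/9 + 8/9) - 30874) + 24726 = (-13/3 - 30874) + 24726 = -92635/3 + 24726 = -18457/3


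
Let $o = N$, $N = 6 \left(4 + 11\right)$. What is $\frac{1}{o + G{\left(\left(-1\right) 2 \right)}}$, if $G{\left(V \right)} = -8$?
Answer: $\frac{1}{82} \approx 0.012195$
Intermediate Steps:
$N = 90$ ($N = 6 \cdot 15 = 90$)
$o = 90$
$\frac{1}{o + G{\left(\left(-1\right) 2 \right)}} = \frac{1}{90 - 8} = \frac{1}{82}$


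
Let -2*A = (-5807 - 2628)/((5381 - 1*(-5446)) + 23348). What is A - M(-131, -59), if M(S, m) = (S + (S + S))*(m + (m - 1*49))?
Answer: -897174083/13670 ≈ -65631.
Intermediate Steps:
M(S, m) = 3*S*(-49 + 2*m) (M(S, m) = (S + 2*S)*(m + (m - 49)) = (3*S)*(m + (-49 + m)) = (3*S)*(-49 + 2*m) = 3*S*(-49 + 2*m))
A = 1687/13670 (A = -(-5807 - 2628)/(2*((5381 - 1*(-5446)) + 23348)) = -(-8435)/(2*((5381 + 5446) + 23348)) = -(-8435)/(2*(10827 + 23348)) = -(-8435)/(2*34175) = -1/2*(-1687/6835) = 1687/13670 ≈ 0.12341)
A - M(-131, -59) = 1687/13670 - 3*(-131)*(-49 + 2*(-59)) = 1687/13670 - 3*(-131)*(-49 - 118) = 1687/13670 - 3*(-131)*(-167) = 1687/13670 - 1*65631 = 1687/13670 - 65631 = -897174083/13670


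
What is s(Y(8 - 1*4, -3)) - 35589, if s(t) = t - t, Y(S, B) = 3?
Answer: -35589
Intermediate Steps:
s(t) = 0
s(Y(8 - 1*4, -3)) - 35589 = 0 - 35589 = -35589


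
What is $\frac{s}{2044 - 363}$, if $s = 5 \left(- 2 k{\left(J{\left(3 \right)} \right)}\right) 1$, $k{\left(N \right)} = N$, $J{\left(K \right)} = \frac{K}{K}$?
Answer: $- \frac{10}{1681} \approx -0.0059488$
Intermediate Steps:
$J{\left(K \right)} = 1$
$s = -10$ ($s = 5 \left(\left(-2\right) 1\right) 1 = 5 \left(-2\right) 1 = \left(-10\right) 1 = -10$)
$\frac{s}{2044 - 363} = - \frac{10}{2044 - 363} = - \frac{10}{1681}$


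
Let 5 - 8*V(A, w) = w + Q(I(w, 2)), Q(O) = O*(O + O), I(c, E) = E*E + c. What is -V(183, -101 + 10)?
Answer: 7521/4 ≈ 1880.3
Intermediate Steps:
I(c, E) = c + E**2 (I(c, E) = E**2 + c = c + E**2)
Q(O) = 2*O**2 (Q(O) = O*(2*O) = 2*O**2)
V(A, w) = 5/8 - (4 + w)**2/4 - w/8 (V(A, w) = 5/8 - (w + 2*(w + 2**2)**2)/8 = 5/8 - (w + 2*(w + 4)**2)/8 = 5/8 - (w + 2*(4 + w)**2)/8 = 5/8 + (-(4 + w)**2/4 - w/8) = 5/8 - (4 + w)**2/4 - w/8)
-V(183, -101 + 10) = -(5/8 - (4 + (-101 + 10))**2/4 - (-101 + 10)/8) = -(5/8 - (4 - 91)**2/4 - 1/8*(-91)) = -(5/8 - 1/4*(-87)**2 + 91/8) = -(5/8 - 1/4*7569 + 91/8) = -(5/8 - 7569/4 + 91/8) = -1*(-7521/4) = 7521/4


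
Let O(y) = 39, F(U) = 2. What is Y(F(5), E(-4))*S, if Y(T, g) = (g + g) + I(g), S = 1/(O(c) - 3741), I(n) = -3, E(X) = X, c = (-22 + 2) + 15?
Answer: 11/3702 ≈ 0.0029714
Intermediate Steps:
c = -5 (c = -20 + 15 = -5)
S = -1/3702 (S = 1/(39 - 3741) = 1/(-3702) = -1/3702 ≈ -0.00027012)
Y(T, g) = -3 + 2*g (Y(T, g) = (g + g) - 3 = 2*g - 3 = -3 + 2*g)
Y(F(5), E(-4))*S = (-3 + 2*(-4))*(-1/3702) = (-3 - 8)*(-1/3702) = -11*(-1/3702) = 11/3702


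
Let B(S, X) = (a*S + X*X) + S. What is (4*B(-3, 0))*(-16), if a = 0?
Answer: 192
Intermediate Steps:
B(S, X) = S + X² (B(S, X) = (0*S + X*X) + S = (0 + X²) + S = X² + S = S + X²)
(4*B(-3, 0))*(-16) = (4*(-3 + 0²))*(-16) = (4*(-3 + 0))*(-16) = (4*(-3))*(-16) = -12*(-16) = 192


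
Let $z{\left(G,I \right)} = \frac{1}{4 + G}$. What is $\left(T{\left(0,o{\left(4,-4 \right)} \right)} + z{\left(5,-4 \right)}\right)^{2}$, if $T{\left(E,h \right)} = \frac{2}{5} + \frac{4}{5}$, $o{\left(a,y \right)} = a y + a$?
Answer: $\frac{3481}{2025} \approx 1.719$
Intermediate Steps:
$o{\left(a,y \right)} = a + a y$
$T{\left(E,h \right)} = \frac{6}{5}$ ($T{\left(E,h \right)} = 2 \cdot \frac{1}{5} + 4 \cdot \frac{1}{5} = \frac{2}{5} + \frac{4}{5} = \frac{6}{5}$)
$\left(T{\left(0,o{\left(4,-4 \right)} \right)} + z{\left(5,-4 \right)}\right)^{2} = \left(\frac{6}{5} + \frac{1}{4 + 5}\right)^{2} = \left(\frac{6}{5} + \frac{1}{9}\right)^{2} = \left(\frac{59}{45}\right)^{2} = \frac{3481}{2025}$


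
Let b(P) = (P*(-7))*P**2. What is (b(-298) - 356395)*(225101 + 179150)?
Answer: 74741461671999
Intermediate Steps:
b(P) = -7*P**3 (b(P) = (-7*P)*P**2 = -7*P**3)
(b(-298) - 356395)*(225101 + 179150) = (-7*(-298)**3 - 356395)*(225101 + 179150) = (-7*(-26463592) - 356395)*404251 = (185245144 - 356395)*404251 = 184888749*404251 = 74741461671999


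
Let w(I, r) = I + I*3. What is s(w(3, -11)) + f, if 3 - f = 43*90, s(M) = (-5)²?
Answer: -3842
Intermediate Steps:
w(I, r) = 4*I (w(I, r) = I + 3*I = 4*I)
s(M) = 25
f = -3867 (f = 3 - 43*90 = 3 - 1*3870 = 3 - 3870 = -3867)
s(w(3, -11)) + f = 25 - 3867 = -3842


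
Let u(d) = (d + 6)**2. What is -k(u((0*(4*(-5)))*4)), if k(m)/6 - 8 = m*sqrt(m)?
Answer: -1344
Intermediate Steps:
u(d) = (6 + d)**2
k(m) = 48 + 6*m**(3/2) (k(m) = 48 + 6*(m*sqrt(m)) = 48 + 6*m**(3/2))
-k(u((0*(4*(-5)))*4)) = -(48 + 6*((6 + (0*(4*(-5)))*4)**2)**(3/2)) = -(48 + 6*((6 + (0*(-20))*4)**2)**(3/2)) = -(48 + 6*((6 + 0*4)**2)**(3/2)) = -(48 + 6*((6 + 0)**2)**(3/2)) = -(48 + 6*(6**2)**(3/2)) = -(48 + 6*36**(3/2)) = -(48 + 6*216) = -(48 + 1296) = -1*1344 = -1344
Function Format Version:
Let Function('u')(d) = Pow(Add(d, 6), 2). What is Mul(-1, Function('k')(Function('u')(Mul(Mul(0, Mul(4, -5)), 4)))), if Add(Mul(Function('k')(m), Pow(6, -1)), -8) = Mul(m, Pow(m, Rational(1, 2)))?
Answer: -1344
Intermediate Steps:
Function('u')(d) = Pow(Add(6, d), 2)
Function('k')(m) = Add(48, Mul(6, Pow(m, Rational(3, 2)))) (Function('k')(m) = Add(48, Mul(6, Mul(m, Pow(m, Rational(1, 2))))) = Add(48, Mul(6, Pow(m, Rational(3, 2)))))
Mul(-1, Function('k')(Function('u')(Mul(Mul(0, Mul(4, -5)), 4)))) = Mul(-1, Add(48, Mul(6, Pow(Pow(Add(6, Mul(Mul(0, Mul(4, -5)), 4)), 2), Rational(3, 2))))) = Mul(-1, Add(48, Mul(6, Pow(Pow(Add(6, Mul(Mul(0, -20), 4)), 2), Rational(3, 2))))) = Mul(-1, Add(48, Mul(6, Pow(Pow(Add(6, Mul(0, 4)), 2), Rational(3, 2))))) = Mul(-1, Add(48, Mul(6, Pow(Pow(Add(6, 0), 2), Rational(3, 2))))) = Mul(-1, Add(48, Mul(6, Pow(Pow(6, 2), Rational(3, 2))))) = Mul(-1, Add(48, Mul(6, Pow(36, Rational(3, 2))))) = Mul(-1, Add(48, Mul(6, 216))) = Mul(-1, Add(48, 1296)) = Mul(-1, 1344) = -1344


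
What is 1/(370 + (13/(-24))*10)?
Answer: 12/4375 ≈ 0.0027429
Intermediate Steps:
1/(370 + (13/(-24))*10) = 1/(370 + (13*(-1/24))*10) = 1/(370 - 13/24*10) = 1/(370 - 65/12) = 1/(4375/12) = 12/4375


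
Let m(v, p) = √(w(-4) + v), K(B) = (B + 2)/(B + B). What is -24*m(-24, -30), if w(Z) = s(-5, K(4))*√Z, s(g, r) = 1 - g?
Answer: -48*√(-6 + 3*I) ≈ -28.563 - 121.0*I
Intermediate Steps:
K(B) = (2 + B)/(2*B) (K(B) = (2 + B)/((2*B)) = (2 + B)*(1/(2*B)) = (2 + B)/(2*B))
w(Z) = 6*√Z (w(Z) = (1 - 1*(-5))*√Z = (1 + 5)*√Z = 6*√Z)
m(v, p) = √(v + 12*I) (m(v, p) = √(6*√(-4) + v) = √(6*(2*I) + v) = √(12*I + v) = √(v + 12*I))
-24*m(-24, -30) = -24*√(-24 + 12*I)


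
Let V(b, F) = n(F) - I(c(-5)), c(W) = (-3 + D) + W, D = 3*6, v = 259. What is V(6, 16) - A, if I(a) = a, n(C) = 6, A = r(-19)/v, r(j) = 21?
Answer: -151/37 ≈ -4.0811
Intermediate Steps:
A = 3/37 (A = 21/259 = 21*(1/259) = 3/37 ≈ 0.081081)
D = 18
c(W) = 15 + W (c(W) = (-3 + 18) + W = 15 + W)
V(b, F) = -4 (V(b, F) = 6 - (15 - 5) = 6 - 1*10 = 6 - 10 = -4)
V(6, 16) - A = -4 - 1*3/37 = -4 - 3/37 = -151/37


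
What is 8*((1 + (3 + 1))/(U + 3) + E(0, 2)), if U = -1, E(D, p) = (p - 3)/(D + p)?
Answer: 16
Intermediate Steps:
E(D, p) = (-3 + p)/(D + p)
8*((1 + (3 + 1))/(U + 3) + E(0, 2)) = 8*((1 + (3 + 1))/(-1 + 3) + (-3 + 2)/(0 + 2)) = 8*((1 + 4)/2 - 1/2) = 8*(5*(½) + (½)*(-1)) = 8*(5/2 - ½) = 8*2 = 16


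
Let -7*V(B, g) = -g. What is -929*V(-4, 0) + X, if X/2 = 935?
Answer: 1870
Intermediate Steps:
V(B, g) = g/7 (V(B, g) = -(-1)*g/7 = g/7)
X = 1870 (X = 2*935 = 1870)
-929*V(-4, 0) + X = -929*0/7 + 1870 = -929*0 + 1870 = 0 + 1870 = 1870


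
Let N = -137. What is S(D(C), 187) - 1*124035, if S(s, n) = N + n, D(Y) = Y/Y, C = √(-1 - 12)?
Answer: -123985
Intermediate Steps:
C = I*√13 (C = √(-13) = I*√13 ≈ 3.6056*I)
D(Y) = 1
S(s, n) = -137 + n
S(D(C), 187) - 1*124035 = (-137 + 187) - 1*124035 = 50 - 124035 = -123985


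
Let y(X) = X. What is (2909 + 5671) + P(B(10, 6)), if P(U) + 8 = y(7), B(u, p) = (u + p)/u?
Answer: 8579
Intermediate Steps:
B(u, p) = (p + u)/u
P(U) = -1 (P(U) = -8 + 7 = -1)
(2909 + 5671) + P(B(10, 6)) = (2909 + 5671) - 1 = 8580 - 1 = 8579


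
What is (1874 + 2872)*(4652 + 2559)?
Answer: 34223406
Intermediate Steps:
(1874 + 2872)*(4652 + 2559) = 4746*7211 = 34223406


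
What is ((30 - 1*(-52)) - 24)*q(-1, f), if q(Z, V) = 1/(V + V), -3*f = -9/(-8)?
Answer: -232/3 ≈ -77.333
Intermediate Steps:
f = -3/8 (f = -(-3)/(-8) = -(-3)*(-1)/8 = -⅓*9/8 = -3/8 ≈ -0.37500)
q(Z, V) = 1/(2*V)
((30 - 1*(-52)) - 24)*q(-1, f) = ((30 - 1*(-52)) - 24)*(1/(2*(-3/8))) = ((30 + 52) - 24)*((½)*(-8/3)) = (82 - 24)*(-4/3) = 58*(-4/3) = -232/3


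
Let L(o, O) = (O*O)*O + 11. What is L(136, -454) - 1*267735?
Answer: -93844388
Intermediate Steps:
L(o, O) = 11 + O**3 (L(o, O) = O**2*O + 11 = O**3 + 11 = 11 + O**3)
L(136, -454) - 1*267735 = (11 + (-454)**3) - 1*267735 = (11 - 93576664) - 267735 = -93576653 - 267735 = -93844388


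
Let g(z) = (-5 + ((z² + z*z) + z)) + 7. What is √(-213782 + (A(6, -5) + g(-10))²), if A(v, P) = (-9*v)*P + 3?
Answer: √2443 ≈ 49.427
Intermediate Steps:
A(v, P) = 3 - 9*P*v (A(v, P) = -9*P*v + 3 = 3 - 9*P*v)
g(z) = 2 + z + 2*z² (g(z) = (-5 + ((z² + z²) + z)) + 7 = (-5 + (2*z² + z)) + 7 = (-5 + (z + 2*z²)) + 7 = (-5 + z + 2*z²) + 7 = 2 + z + 2*z²)
√(-213782 + (A(6, -5) + g(-10))²) = √(-213782 + ((3 - 9*(-5)*6) + (2 - 10 + 2*(-10)²))²) = √(-213782 + ((3 + 270) + (2 - 10 + 2*100))²) = √(-213782 + (273 + (2 - 10 + 200))²) = √(-213782 + (273 + 192)²) = √(-213782 + 465²) = √(-213782 + 216225) = √2443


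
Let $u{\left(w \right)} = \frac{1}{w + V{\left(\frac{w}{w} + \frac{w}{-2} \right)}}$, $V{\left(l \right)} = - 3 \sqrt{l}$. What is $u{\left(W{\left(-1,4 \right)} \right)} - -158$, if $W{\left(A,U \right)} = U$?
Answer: $\frac{3954}{25} + \frac{3 i}{25} \approx 158.16 + 0.12 i$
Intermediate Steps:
$u{\left(w \right)} = \frac{1}{w - 3 \sqrt{1 - \frac{w}{2}}}$ ($u{\left(w \right)} = \frac{1}{w - 3 \sqrt{\frac{w}{w} + \frac{w}{-2}}} = \frac{1}{w - 3 \sqrt{1 + w \left(- \frac{1}{2}\right)}} = \frac{1}{w - 3 \sqrt{1 - \frac{w}{2}}}$)
$u{\left(W{\left(-1,4 \right)} \right)} - -158 = \frac{2}{2 \cdot 4 - 3 \sqrt{2} \sqrt{2 - 4}} - -158 = \frac{2}{8 - 3 \sqrt{2} \sqrt{2 - 4}} + 158 = \frac{2}{8 - 3 \sqrt{2} \sqrt{-2}} + 158 = \frac{2}{8 - 3 \sqrt{2} i \sqrt{2}} + 158 = \frac{2}{8 - 6 i} + 158 = 2 \frac{8 + 6 i}{100} + 158 = \frac{8 + 6 i}{50} + 158 = 158 + \frac{8 + 6 i}{50}$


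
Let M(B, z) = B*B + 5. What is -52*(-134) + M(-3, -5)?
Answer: 6982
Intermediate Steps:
M(B, z) = 5 + B² (M(B, z) = B² + 5 = 5 + B²)
-52*(-134) + M(-3, -5) = -52*(-134) + (5 + (-3)²) = 6968 + (5 + 9) = 6968 + 14 = 6982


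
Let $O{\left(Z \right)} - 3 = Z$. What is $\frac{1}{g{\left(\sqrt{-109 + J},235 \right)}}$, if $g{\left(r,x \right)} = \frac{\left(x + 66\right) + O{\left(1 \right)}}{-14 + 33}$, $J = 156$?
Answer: $\frac{19}{305} \approx 0.062295$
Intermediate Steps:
$O{\left(Z \right)} = 3 + Z$
$g{\left(r,x \right)} = \frac{70}{19} + \frac{x}{19}$ ($g{\left(r,x \right)} = \frac{\left(x + 66\right) + \left(3 + 1\right)}{-14 + 33} = \frac{\left(66 + x\right) + 4}{19} = \left(70 + x\right) \frac{1}{19} = \frac{70}{19} + \frac{x}{19}$)
$\frac{1}{g{\left(\sqrt{-109 + J},235 \right)}} = \frac{1}{\frac{70}{19} + \frac{1}{19} \cdot 235} = \frac{1}{\frac{70}{19} + \frac{235}{19}} = \frac{1}{\frac{305}{19}} = \frac{19}{305}$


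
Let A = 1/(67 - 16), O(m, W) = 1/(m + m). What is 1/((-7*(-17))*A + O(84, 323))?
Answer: 56/131 ≈ 0.42748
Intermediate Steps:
O(m, W) = 1/(2*m)
A = 1/51 ≈ 0.019608
1/((-7*(-17))*A + O(84, 323)) = 1/(-7*(-17)*(1/51) + (½)/84) = 1/(119*(1/51) + (½)*(1/84)) = 1/(7/3 + 1/168) = 1/(131/56) = 56/131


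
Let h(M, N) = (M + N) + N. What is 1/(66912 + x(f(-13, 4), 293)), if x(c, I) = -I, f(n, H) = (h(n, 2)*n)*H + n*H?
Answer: 1/66619 ≈ 1.5011e-5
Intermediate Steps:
h(M, N) = M + 2*N
f(n, H) = H*n + H*n*(4 + n) (f(n, H) = ((n + 2*2)*n)*H + n*H = ((n + 4)*n)*H + H*n = ((4 + n)*n)*H + H*n = (n*(4 + n))*H + H*n = H*n*(4 + n) + H*n = H*n + H*n*(4 + n))
1/(66912 + x(f(-13, 4), 293)) = 1/(66912 - 1*293) = 1/(66912 - 293) = 1/66619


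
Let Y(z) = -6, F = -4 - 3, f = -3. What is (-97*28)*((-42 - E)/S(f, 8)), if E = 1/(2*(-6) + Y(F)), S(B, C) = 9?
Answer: 1025290/81 ≈ 12658.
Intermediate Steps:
F = -7
E = -1/18 (E = 1/(2*(-6) - 6) = 1/(-12 - 6) = 1/(-18) = -1/18 ≈ -0.055556)
(-97*28)*((-42 - E)/S(f, 8)) = (-97*28)*((-42 - 1*(-1/18))/9) = -2716*(-42 + 1/18)/9 = -(-1025290)/(9*9) = -2716*(-755/162) = 1025290/81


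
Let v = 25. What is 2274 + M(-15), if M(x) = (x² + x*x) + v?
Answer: 2749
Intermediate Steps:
M(x) = 25 + 2*x² (M(x) = (x² + x*x) + 25 = (x² + x²) + 25 = 2*x² + 25 = 25 + 2*x²)
2274 + M(-15) = 2274 + (25 + 2*(-15)²) = 2274 + (25 + 2*225) = 2274 + (25 + 450) = 2274 + 475 = 2749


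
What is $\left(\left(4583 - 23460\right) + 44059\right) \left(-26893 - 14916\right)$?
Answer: $-1052834238$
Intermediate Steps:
$\left(\left(4583 - 23460\right) + 44059\right) \left(-26893 - 14916\right) = \left(-18877 + 44059\right) \left(-41809\right) = 25182 \left(-41809\right) = -1052834238$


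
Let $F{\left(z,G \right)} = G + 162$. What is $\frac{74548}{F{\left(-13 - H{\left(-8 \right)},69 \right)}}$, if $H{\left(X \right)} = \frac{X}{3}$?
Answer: $\frac{74548}{231} \approx 322.72$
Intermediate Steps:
$H{\left(X \right)} = \frac{X}{3}$ ($H{\left(X \right)} = X \frac{1}{3} = \frac{X}{3}$)
$F{\left(z,G \right)} = 162 + G$
$\frac{74548}{F{\left(-13 - H{\left(-8 \right)},69 \right)}} = \frac{74548}{162 + 69} = \frac{74548}{231}$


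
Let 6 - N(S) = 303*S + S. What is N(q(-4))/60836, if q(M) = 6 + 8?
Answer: -2125/30418 ≈ -0.069860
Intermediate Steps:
q(M) = 14
N(S) = 6 - 304*S (N(S) = 6 - (303*S + S) = 6 - 304*S)
N(q(-4))/60836 = (6 - 304*14)/60836 = (6 - 4256)*(1/60836) = -4250*1/60836 = -2125/30418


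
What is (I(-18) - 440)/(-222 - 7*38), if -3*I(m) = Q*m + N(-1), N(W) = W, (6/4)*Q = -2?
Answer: 1343/1464 ≈ 0.91735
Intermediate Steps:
Q = -4/3 (Q = (2/3)*(-2) = -4/3 ≈ -1.3333)
I(m) = 1/3 + 4*m/9 (I(m) = -(-4*m/3 - 1)/3 = -(-1 - 4*m/3)/3 = 1/3 + 4*m/9)
(I(-18) - 440)/(-222 - 7*38) = ((1/3 + (4/9)*(-18)) - 440)/(-222 - 7*38) = ((1/3 - 8) - 440)/(-222 - 266) = (-23/3 - 440)/(-488) = -1343/3*(-1/488) = 1343/1464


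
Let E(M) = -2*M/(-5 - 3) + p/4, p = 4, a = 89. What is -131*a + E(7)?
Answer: -46625/4 ≈ -11656.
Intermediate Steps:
E(M) = 1 + M/4 (E(M) = -2*M/(-5 - 3) + 4/4 = -2*(-M/8) + 4*(¼) = -(-1)*M/4 + 1 = M/4 + 1 = 1 + M/4)
-131*a + E(7) = -131*89 + (1 + (¼)*7) = -11659 + (1 + 7/4) = -11659 + 11/4 = -46625/4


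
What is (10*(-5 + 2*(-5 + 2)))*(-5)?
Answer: 550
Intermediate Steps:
(10*(-5 + 2*(-5 + 2)))*(-5) = (10*(-5 + 2*(-3)))*(-5) = (10*(-5 - 6))*(-5) = (10*(-11))*(-5) = -110*(-5) = 550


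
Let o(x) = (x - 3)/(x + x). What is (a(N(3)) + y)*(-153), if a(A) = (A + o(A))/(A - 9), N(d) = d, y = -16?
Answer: 5049/2 ≈ 2524.5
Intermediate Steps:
o(x) = (-3 + x)/(2*x) (o(x) = (-3 + x)/((2*x)) = (-3 + x)*(1/(2*x)) = (-3 + x)/(2*x))
a(A) = (A + (-3 + A)/(2*A))/(-9 + A) (a(A) = (A + (-3 + A)/(2*A))/(A - 9) = (A + (-3 + A)/(2*A))/(-9 + A))
(a(N(3)) + y)*(-153) = ((½)*(-3 + 3 + 2*3²)/(3*(-9 + 3)) - 16)*(-153) = ((½)*(⅓)*(-3 + 3 + 2*9)/(-6) - 16)*(-153) = ((½)*(⅓)*(-⅙)*(-3 + 3 + 18) - 16)*(-153) = ((½)*(⅓)*(-⅙)*18 - 16)*(-153) = (-½ - 16)*(-153) = -33/2*(-153) = 5049/2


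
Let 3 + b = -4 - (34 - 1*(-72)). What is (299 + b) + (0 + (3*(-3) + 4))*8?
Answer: 146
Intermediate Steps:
b = -113 (b = -3 + (-4 - (34 - 1*(-72))) = -3 + (-4 - (34 + 72)) = -3 + (-4 - 1*106) = -3 + (-4 - 106) = -3 - 110 = -113)
(299 + b) + (0 + (3*(-3) + 4))*8 = (299 - 113) + (0 + (3*(-3) + 4))*8 = 186 + (0 + (-9 + 4))*8 = 186 + (0 - 5)*8 = 186 - 5*8 = 186 - 40 = 146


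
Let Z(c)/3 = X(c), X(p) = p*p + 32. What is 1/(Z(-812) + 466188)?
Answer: 1/2444316 ≈ 4.0911e-7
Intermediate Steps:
X(p) = 32 + p² (X(p) = p² + 32 = 32 + p²)
Z(c) = 96 + 3*c² (Z(c) = 3*(32 + c²) = 96 + 3*c²)
1/(Z(-812) + 466188) = 1/((96 + 3*(-812)²) + 466188) = 1/((96 + 3*659344) + 466188) = 1/((96 + 1978032) + 466188) = 1/(1978128 + 466188) = 1/2444316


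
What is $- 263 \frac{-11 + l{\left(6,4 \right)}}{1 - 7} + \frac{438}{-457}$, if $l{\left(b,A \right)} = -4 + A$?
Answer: $- \frac{1324729}{2742} \approx -483.13$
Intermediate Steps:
$- 263 \frac{-11 + l{\left(6,4 \right)}}{1 - 7} + \frac{438}{-457} = - 263 \frac{-11 + \left(-4 + 4\right)}{1 - 7} + \frac{438}{-457} = - 263 \frac{-11 + 0}{-6} + 438 \left(- \frac{1}{457}\right) = - 263 \left(\left(-11\right) \left(- \frac{1}{6}\right)\right) - \frac{438}{457} = \left(-263\right) \frac{11}{6} - \frac{438}{457} = - \frac{2893}{6} - \frac{438}{457} = - \frac{1324729}{2742}$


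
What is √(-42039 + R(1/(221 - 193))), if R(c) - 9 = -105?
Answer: 53*I*√15 ≈ 205.27*I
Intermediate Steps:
R(c) = -96 (R(c) = 9 - 105 = -96)
√(-42039 + R(1/(221 - 193))) = √(-42039 - 96) = √(-42135) = 53*I*√15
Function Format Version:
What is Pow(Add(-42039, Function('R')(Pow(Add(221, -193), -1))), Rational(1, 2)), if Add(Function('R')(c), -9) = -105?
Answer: Mul(53, I, Pow(15, Rational(1, 2))) ≈ Mul(205.27, I)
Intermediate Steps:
Function('R')(c) = -96 (Function('R')(c) = Add(9, -105) = -96)
Pow(Add(-42039, Function('R')(Pow(Add(221, -193), -1))), Rational(1, 2)) = Pow(Add(-42039, -96), Rational(1, 2)) = Pow(-42135, Rational(1, 2)) = Mul(53, I, Pow(15, Rational(1, 2)))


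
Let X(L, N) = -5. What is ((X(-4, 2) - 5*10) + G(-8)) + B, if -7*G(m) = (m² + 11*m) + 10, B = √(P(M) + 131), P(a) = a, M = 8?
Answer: -53 + √139 ≈ -41.210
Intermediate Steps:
B = √139 (B = √(8 + 131) = √139 ≈ 11.790)
G(m) = -10/7 - 11*m/7 - m²/7 (G(m) = -((m² + 11*m) + 10)/7 = -(10 + m² + 11*m)/7 = -10/7 - 11*m/7 - m²/7)
((X(-4, 2) - 5*10) + G(-8)) + B = ((-5 - 5*10) + (-10/7 - 11/7*(-8) - ⅐*(-8)²)) + √139 = ((-5 - 50) + (-10/7 + 88/7 - ⅐*64)) + √139 = (-55 + (-10/7 + 88/7 - 64/7)) + √139 = (-55 + 2) + √139 = -53 + √139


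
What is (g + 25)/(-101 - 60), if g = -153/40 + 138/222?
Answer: -32259/238280 ≈ -0.13538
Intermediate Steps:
g = -4741/1480 (g = -153*1/40 + 138*(1/222) = -153/40 + 23/37 = -4741/1480 ≈ -3.2034)
(g + 25)/(-101 - 60) = (-4741/1480 + 25)/(-101 - 60) = (32259/1480)/(-161) = (32259/1480)*(-1/161) = -32259/238280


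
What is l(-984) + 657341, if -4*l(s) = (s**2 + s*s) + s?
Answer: 173459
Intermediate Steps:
l(s) = -s**2/2 - s/4 (l(s) = -((s**2 + s*s) + s)/4 = -((s**2 + s**2) + s)/4 = -(2*s**2 + s)/4 = -(s + 2*s**2)/4 = -s**2/2 - s/4)
l(-984) + 657341 = -1/4*(-984)*(1 + 2*(-984)) + 657341 = -1/4*(-984)*(1 - 1968) + 657341 = -1/4*(-984)*(-1967) + 657341 = -483882 + 657341 = 173459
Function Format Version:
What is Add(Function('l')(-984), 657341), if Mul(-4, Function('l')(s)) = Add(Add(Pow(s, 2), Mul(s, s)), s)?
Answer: 173459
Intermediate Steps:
Function('l')(s) = Add(Mul(Rational(-1, 2), Pow(s, 2)), Mul(Rational(-1, 4), s)) (Function('l')(s) = Mul(Rational(-1, 4), Add(Add(Pow(s, 2), Mul(s, s)), s)) = Mul(Rational(-1, 4), Add(Add(Pow(s, 2), Pow(s, 2)), s)) = Mul(Rational(-1, 4), Add(Mul(2, Pow(s, 2)), s)) = Mul(Rational(-1, 4), Add(s, Mul(2, Pow(s, 2)))) = Add(Mul(Rational(-1, 2), Pow(s, 2)), Mul(Rational(-1, 4), s)))
Add(Function('l')(-984), 657341) = Add(Mul(Rational(-1, 4), -984, Add(1, Mul(2, -984))), 657341) = Add(Mul(Rational(-1, 4), -984, Add(1, -1968)), 657341) = Add(Mul(Rational(-1, 4), -984, -1967), 657341) = Add(-483882, 657341) = 173459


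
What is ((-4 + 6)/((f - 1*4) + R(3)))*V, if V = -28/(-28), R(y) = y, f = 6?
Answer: ⅖ ≈ 0.40000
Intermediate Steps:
V = 1 (V = -28*(-1/28) = 1)
((-4 + 6)/((f - 1*4) + R(3)))*V = ((-4 + 6)/((6 - 1*4) + 3))*1 = (2/((6 - 4) + 3))*1 = (2/(2 + 3))*1 = (2/5)*1 = (2*(⅕))*1 = (⅖)*1 = ⅖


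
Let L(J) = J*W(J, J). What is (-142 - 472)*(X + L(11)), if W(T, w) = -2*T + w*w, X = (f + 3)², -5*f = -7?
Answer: -17013326/25 ≈ -6.8053e+5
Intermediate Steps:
f = 7/5 (f = -⅕*(-7) = 7/5 ≈ 1.4000)
X = 484/25 (X = (7/5 + 3)² = (22/5)² = 484/25 ≈ 19.360)
W(T, w) = w² - 2*T (W(T, w) = -2*T + w² = w² - 2*T)
L(J) = J*(J² - 2*J)
(-142 - 472)*(X + L(11)) = (-142 - 472)*(484/25 + 11²*(-2 + 11)) = -614*(484/25 + 121*9) = -614*(484/25 + 1089) = -614*27709/25 = -17013326/25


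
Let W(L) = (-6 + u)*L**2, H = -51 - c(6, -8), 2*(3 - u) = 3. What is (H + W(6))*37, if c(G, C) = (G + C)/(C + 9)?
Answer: -7807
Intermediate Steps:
u = 3/2 (u = 3 - 1/2*3 = 3 - 3/2 = 3/2 ≈ 1.5000)
c(G, C) = (C + G)/(9 + C)
H = -49 (H = -51 - (-8 + 6)/(9 - 8) = -51 - (-2)/1 = -51 - (-2) = -51 - 1*(-2) = -51 + 2 = -49)
W(L) = -9*L**2/2 (W(L) = (-6 + 3/2)*L**2 = -9*L**2/2)
(H + W(6))*37 = (-49 - 9/2*6**2)*37 = (-49 - 9/2*36)*37 = (-49 - 162)*37 = -211*37 = -7807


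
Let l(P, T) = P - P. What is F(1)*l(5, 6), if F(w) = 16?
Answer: 0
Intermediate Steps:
l(P, T) = 0
F(1)*l(5, 6) = 16*0 = 0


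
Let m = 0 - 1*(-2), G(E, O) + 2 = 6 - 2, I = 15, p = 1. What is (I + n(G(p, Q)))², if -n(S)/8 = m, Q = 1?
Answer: 1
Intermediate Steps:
G(E, O) = 2 (G(E, O) = -2 + (6 - 2) = -2 + 4 = 2)
m = 2 (m = 0 + 2 = 2)
n(S) = -16 (n(S) = -8*2 = -16)
(I + n(G(p, Q)))² = (15 - 16)² = (-1)² = 1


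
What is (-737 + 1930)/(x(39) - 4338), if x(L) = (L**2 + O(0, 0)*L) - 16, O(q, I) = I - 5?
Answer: -1193/3028 ≈ -0.39399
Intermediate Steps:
O(q, I) = -5 + I
x(L) = -16 + L**2 - 5*L (x(L) = (L**2 + (-5 + 0)*L) - 16 = (L**2 - 5*L) - 16 = -16 + L**2 - 5*L)
(-737 + 1930)/(x(39) - 4338) = (-737 + 1930)/((-16 + 39**2 - 5*39) - 4338) = 1193/((-16 + 1521 - 195) - 4338) = 1193/(1310 - 4338) = 1193/(-3028) = 1193*(-1/3028) = -1193/3028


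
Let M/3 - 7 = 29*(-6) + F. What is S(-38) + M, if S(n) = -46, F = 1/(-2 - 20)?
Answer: -12037/22 ≈ -547.14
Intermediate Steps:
F = -1/22 (F = 1/(-22) = -1/22 ≈ -0.045455)
M = -11025/22 (M = 21 + 3*(29*(-6) - 1/22) = 21 + 3*(-174 - 1/22) = 21 + 3*(-3829/22) = 21 - 11487/22 = -11025/22 ≈ -501.14)
S(-38) + M = -46 - 11025/22 = -12037/22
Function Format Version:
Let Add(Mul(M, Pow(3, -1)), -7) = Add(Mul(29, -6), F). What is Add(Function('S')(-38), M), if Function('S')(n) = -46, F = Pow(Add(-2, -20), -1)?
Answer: Rational(-12037, 22) ≈ -547.14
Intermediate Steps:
F = Rational(-1, 22) (F = Pow(-22, -1) = Rational(-1, 22) ≈ -0.045455)
M = Rational(-11025, 22) (M = Add(21, Mul(3, Add(Mul(29, -6), Rational(-1, 22)))) = Add(21, Mul(3, Add(-174, Rational(-1, 22)))) = Add(21, Mul(3, Rational(-3829, 22))) = Add(21, Rational(-11487, 22)) = Rational(-11025, 22) ≈ -501.14)
Add(Function('S')(-38), M) = Add(-46, Rational(-11025, 22)) = Rational(-12037, 22)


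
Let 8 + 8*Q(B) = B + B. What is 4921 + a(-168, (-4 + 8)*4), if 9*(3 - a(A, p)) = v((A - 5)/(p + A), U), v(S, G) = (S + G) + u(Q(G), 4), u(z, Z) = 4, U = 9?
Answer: 6733883/1368 ≈ 4922.4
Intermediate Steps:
Q(B) = -1 + B/4 (Q(B) = -1 + (B + B)/8 = -1 + (2*B)/8 = -1 + B/4)
v(S, G) = 4 + G + S (v(S, G) = (S + G) + 4 = (G + S) + 4 = 4 + G + S)
a(A, p) = 14/9 - (-5 + A)/(9*(A + p)) (a(A, p) = 3 - (4 + 9 + (A - 5)/(p + A))/9 = 3 - (4 + 9 + (-5 + A)/(A + p))/9 = 3 - (13 + (-5 + A)/(A + p))/9 = 3 + (-13/9 - (-5 + A)/(9*(A + p))) = 14/9 - (-5 + A)/(9*(A + p)))
4921 + a(-168, (-4 + 8)*4) = 4921 + (5 + 13*(-168) + 14*((-4 + 8)*4))/(9*(-168 + (-4 + 8)*4)) = 4921 + (5 - 2184 + 14*(4*4))/(9*(-168 + 4*4)) = 4921 + (5 - 2184 + 14*16)/(9*(-168 + 16)) = 4921 + (⅑)*(5 - 2184 + 224)/(-152) = 4921 + (⅑)*(-1/152)*(-1955) = 4921 + 1955/1368 = 6733883/1368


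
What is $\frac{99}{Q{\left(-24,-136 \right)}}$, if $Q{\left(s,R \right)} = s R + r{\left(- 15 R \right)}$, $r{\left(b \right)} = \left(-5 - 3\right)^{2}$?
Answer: $\frac{99}{3328} \approx 0.029748$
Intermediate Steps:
$r{\left(b \right)} = 64$ ($r{\left(b \right)} = \left(-8\right)^{2} = 64$)
$Q{\left(s,R \right)} = 64 + R s$ ($Q{\left(s,R \right)} = s R + 64 = R s + 64 = 64 + R s$)
$\frac{99}{Q{\left(-24,-136 \right)}} = \frac{99}{64 - -3264} = \frac{99}{64 + 3264} = \frac{99}{3328}$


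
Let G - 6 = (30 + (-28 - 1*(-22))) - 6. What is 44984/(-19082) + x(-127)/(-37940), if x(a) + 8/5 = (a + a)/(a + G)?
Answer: -31391263749/13315896650 ≈ -2.3574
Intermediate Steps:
G = 24 (G = 6 + ((30 + (-28 - 1*(-22))) - 6) = 6 + ((30 + (-28 + 22)) - 6) = 6 + ((30 - 6) - 6) = 6 + (24 - 6) = 6 + 18 = 24)
x(a) = -8/5 + 2*a/(24 + a) (x(a) = -8/5 + (a + a)/(a + 24) = -8/5 + (2*a)/(24 + a) = -8/5 + 2*a/(24 + a))
44984/(-19082) + x(-127)/(-37940) = 44984/(-19082) + (2*(-96 - 127)/(5*(24 - 127)))/(-37940) = 44984*(-1/19082) + ((⅖)*(-223)/(-103))*(-1/37940) = -22492/9541 + ((⅖)*(-1/103)*(-223))*(-1/37940) = -22492/9541 + (446/515)*(-1/37940) = -22492/9541 - 223/9769550 = -31391263749/13315896650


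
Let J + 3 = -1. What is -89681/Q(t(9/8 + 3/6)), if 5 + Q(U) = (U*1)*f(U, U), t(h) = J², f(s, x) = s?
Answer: -89681/251 ≈ -357.29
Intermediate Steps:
J = -4 (J = -3 - 1 = -4)
t(h) = 16 (t(h) = (-4)² = 16)
Q(U) = -5 + U² (Q(U) = -5 + (U*1)*U = -5 + U*U = -5 + U²)
-89681/Q(t(9/8 + 3/6)) = -89681/(-5 + 16²) = -89681/(-5 + 256) = -89681/251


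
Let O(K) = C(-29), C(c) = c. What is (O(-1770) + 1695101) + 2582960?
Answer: 4278032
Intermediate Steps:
O(K) = -29
(O(-1770) + 1695101) + 2582960 = (-29 + 1695101) + 2582960 = 1695072 + 2582960 = 4278032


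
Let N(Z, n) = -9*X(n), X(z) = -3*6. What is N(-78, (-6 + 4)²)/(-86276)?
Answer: -81/43138 ≈ -0.0018777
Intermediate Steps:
X(z) = -18
N(Z, n) = 162 (N(Z, n) = -9*(-18) = 162)
N(-78, (-6 + 4)²)/(-86276) = 162/(-86276) = 162*(-1/86276) = -81/43138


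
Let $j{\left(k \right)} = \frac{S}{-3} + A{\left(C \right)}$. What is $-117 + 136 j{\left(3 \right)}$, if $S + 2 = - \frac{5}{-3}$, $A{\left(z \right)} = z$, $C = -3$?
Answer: $- \frac{4589}{9} \approx -509.89$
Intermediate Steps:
$S = - \frac{1}{3}$ ($S = -2 - \frac{5}{-3} = -2 - - \frac{5}{3} = -2 + \frac{5}{3} = - \frac{1}{3} \approx -0.33333$)
$j{\left(k \right)} = - \frac{26}{9}$ ($j{\left(k \right)} = - \frac{1}{3 \left(-3\right)} - 3 = \left(- \frac{1}{3}\right) \left(- \frac{1}{3}\right) - 3 = \frac{1}{9} - 3 = - \frac{26}{9}$)
$-117 + 136 j{\left(3 \right)} = -117 + 136 \left(- \frac{26}{9}\right) = -117 - \frac{3536}{9} = - \frac{4589}{9}$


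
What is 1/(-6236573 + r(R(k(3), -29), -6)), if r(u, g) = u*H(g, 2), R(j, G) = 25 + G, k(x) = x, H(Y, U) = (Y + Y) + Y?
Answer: -1/6236501 ≈ -1.6035e-7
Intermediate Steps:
H(Y, U) = 3*Y (H(Y, U) = 2*Y + Y = 3*Y)
r(u, g) = 3*g*u (r(u, g) = u*(3*g) = 3*g*u)
1/(-6236573 + r(R(k(3), -29), -6)) = 1/(-6236573 + 3*(-6)*(25 - 29)) = 1/(-6236573 + 3*(-6)*(-4)) = 1/(-6236573 + 72) = 1/(-6236501) = -1/6236501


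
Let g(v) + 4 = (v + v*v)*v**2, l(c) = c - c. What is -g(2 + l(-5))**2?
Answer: -400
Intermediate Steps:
l(c) = 0
g(v) = -4 + v**2*(v + v**2) (g(v) = -4 + (v + v*v)*v**2 = -4 + (v + v**2)*v**2 = -4 + v**2*(v + v**2))
-g(2 + l(-5))**2 = -(-4 + (2 + 0)**3 + (2 + 0)**4)**2 = -(-4 + 2**3 + 2**4)**2 = -(-4 + 8 + 16)**2 = -1*20**2 = -1*400 = -400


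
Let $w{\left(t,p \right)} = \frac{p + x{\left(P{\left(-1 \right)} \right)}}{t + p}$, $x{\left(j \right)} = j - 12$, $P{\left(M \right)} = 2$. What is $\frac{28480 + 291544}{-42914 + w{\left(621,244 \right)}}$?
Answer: $- \frac{34602595}{4640047} \approx -7.4574$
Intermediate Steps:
$x{\left(j \right)} = -12 + j$
$w{\left(t,p \right)} = \frac{-10 + p}{p + t}$ ($w{\left(t,p \right)} = \frac{p + \left(-12 + 2\right)}{t + p} = \frac{p - 10}{p + t} = \frac{-10 + p}{p + t}$)
$\frac{28480 + 291544}{-42914 + w{\left(621,244 \right)}} = \frac{28480 + 291544}{-42914 + \frac{-10 + 244}{244 + 621}} = \frac{320024}{-42914 + \frac{1}{865} \cdot 234} = \frac{320024}{-42914 + \frac{234}{865}} = \frac{320024}{- \frac{37120376}{865}} = 320024 \left(- \frac{865}{37120376}\right) = - \frac{34602595}{4640047}$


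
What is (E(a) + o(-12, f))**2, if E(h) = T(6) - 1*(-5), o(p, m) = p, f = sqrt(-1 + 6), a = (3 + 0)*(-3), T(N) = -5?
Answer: 144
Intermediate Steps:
a = -9 (a = 3*(-3) = -9)
f = sqrt(5) ≈ 2.2361
E(h) = 0 (E(h) = -5 - 1*(-5) = -5 + 5 = 0)
(E(a) + o(-12, f))**2 = (0 - 12)**2 = (-12)**2 = 144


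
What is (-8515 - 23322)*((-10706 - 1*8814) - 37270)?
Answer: 1808023230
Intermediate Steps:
(-8515 - 23322)*((-10706 - 1*8814) - 37270) = -31837*((-10706 - 8814) - 37270) = -31837*(-19520 - 37270) = -31837*(-56790) = 1808023230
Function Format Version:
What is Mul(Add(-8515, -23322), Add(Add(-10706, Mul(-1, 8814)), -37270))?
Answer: 1808023230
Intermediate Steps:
Mul(Add(-8515, -23322), Add(Add(-10706, Mul(-1, 8814)), -37270)) = Mul(-31837, Add(Add(-10706, -8814), -37270)) = Mul(-31837, Add(-19520, -37270)) = Mul(-31837, -56790) = 1808023230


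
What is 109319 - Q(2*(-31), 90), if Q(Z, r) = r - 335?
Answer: 109564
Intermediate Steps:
Q(Z, r) = -335 + r
109319 - Q(2*(-31), 90) = 109319 - (-335 + 90) = 109319 - 1*(-245) = 109319 + 245 = 109564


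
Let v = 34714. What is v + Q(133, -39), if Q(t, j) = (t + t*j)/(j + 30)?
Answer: 317480/9 ≈ 35276.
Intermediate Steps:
Q(t, j) = (t + j*t)/(30 + j)
v + Q(133, -39) = 34714 + 133*(1 - 39)/(30 - 39) = 34714 + 133*(-38)/(-9) = 34714 + 133*(-1/9)*(-38) = 34714 + 5054/9 = 317480/9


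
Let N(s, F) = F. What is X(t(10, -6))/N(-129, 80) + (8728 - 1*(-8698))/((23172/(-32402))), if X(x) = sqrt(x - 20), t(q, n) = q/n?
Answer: -141159313/5793 + I*sqrt(195)/240 ≈ -24367.0 + 0.058184*I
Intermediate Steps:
X(x) = sqrt(-20 + x)
X(t(10, -6))/N(-129, 80) + (8728 - 1*(-8698))/((23172/(-32402))) = sqrt(-20 + 10/(-6))/80 + (8728 - 1*(-8698))/((23172/(-32402))) = sqrt(-20 + 10*(-1/6))*(1/80) + (8728 + 8698)/((23172*(-1/32402))) = sqrt(-20 - 5/3)*(1/80) + 17426/(-11586/16201) = sqrt(-65/3)*(1/80) + 17426*(-16201/11586) = (I*sqrt(195)/3)*(1/80) - 141159313/5793 = I*sqrt(195)/240 - 141159313/5793 = -141159313/5793 + I*sqrt(195)/240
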